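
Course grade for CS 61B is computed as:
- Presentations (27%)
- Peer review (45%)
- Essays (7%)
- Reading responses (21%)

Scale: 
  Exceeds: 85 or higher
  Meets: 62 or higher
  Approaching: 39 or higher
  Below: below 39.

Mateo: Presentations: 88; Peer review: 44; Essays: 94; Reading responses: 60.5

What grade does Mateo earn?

Meets

Weighted total:
  Presentations 88 × 0.27 = 23.76
  Peer review 44 × 0.45 = 19.8
  Essays 94 × 0.07 = 6.58
  Reading responses 60.5 × 0.21 = 12.705
Sum = 62.845
62.845 is ≥ 62 and < 85 → Meets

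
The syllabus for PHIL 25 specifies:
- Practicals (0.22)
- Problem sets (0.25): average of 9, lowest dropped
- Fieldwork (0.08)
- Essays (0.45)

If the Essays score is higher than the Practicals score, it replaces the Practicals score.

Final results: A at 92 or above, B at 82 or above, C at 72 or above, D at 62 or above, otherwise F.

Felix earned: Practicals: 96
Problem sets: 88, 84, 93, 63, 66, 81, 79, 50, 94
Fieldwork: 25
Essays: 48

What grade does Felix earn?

Problem sets: drop 50 → average of remaining 8 = 648/8 = 81
Essays (48) ≤ Practicals (96), so Practicals stays at 96.
Weighted total:
  Practicals 96 × 0.22 = 21.12
  Problem sets 81 × 0.25 = 20.25
  Fieldwork 25 × 0.08 = 2
  Essays 48 × 0.45 = 21.6
Sum = 64.97
64.97 is ≥ 62 and < 72 → D

D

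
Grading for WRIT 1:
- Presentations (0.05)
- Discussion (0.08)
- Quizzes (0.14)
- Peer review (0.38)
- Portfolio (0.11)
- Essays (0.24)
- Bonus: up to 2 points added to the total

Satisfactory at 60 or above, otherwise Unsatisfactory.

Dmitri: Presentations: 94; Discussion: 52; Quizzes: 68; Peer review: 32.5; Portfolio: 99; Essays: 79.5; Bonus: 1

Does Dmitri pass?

Weighted total:
  Presentations 94 × 0.05 = 4.7
  Discussion 52 × 0.08 = 4.16
  Quizzes 68 × 0.14 = 9.52
  Peer review 32.5 × 0.38 = 12.35
  Portfolio 99 × 0.11 = 10.89
  Essays 79.5 × 0.24 = 19.08
Sum = 60.7
Bonus: 60.7 + 1 = 61.7
61.7 ≥ 60 → Satisfactory

Satisfactory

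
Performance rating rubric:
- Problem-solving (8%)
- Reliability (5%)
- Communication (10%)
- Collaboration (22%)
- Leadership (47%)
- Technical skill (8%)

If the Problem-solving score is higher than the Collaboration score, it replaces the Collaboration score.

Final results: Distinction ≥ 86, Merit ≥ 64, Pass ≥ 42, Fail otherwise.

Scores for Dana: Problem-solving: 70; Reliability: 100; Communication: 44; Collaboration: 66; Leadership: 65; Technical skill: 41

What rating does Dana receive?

Problem-solving (70) > Collaboration (66), so Collaboration counts as 70.
Weighted total:
  Problem-solving 70 × 0.08 = 5.6
  Reliability 100 × 0.05 = 5
  Communication 44 × 0.1 = 4.4
  Collaboration 70 × 0.22 = 15.4
  Leadership 65 × 0.47 = 30.55
  Technical skill 41 × 0.08 = 3.28
Sum = 64.23
64.23 is ≥ 64 and < 86 → Merit

Merit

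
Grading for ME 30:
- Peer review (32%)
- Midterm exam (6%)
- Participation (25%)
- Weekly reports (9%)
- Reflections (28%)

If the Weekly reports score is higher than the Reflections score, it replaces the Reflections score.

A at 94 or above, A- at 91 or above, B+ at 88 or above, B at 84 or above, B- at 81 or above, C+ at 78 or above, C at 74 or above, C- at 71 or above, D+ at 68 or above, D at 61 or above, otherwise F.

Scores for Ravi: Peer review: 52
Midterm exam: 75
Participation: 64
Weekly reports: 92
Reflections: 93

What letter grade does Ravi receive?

C-

Weekly reports (92) ≤ Reflections (93), so Reflections stays at 93.
Weighted total:
  Peer review 52 × 0.32 = 16.64
  Midterm exam 75 × 0.06 = 4.5
  Participation 64 × 0.25 = 16
  Weekly reports 92 × 0.09 = 8.28
  Reflections 93 × 0.28 = 26.04
Sum = 71.46
71.46 is ≥ 71 and < 74 → C-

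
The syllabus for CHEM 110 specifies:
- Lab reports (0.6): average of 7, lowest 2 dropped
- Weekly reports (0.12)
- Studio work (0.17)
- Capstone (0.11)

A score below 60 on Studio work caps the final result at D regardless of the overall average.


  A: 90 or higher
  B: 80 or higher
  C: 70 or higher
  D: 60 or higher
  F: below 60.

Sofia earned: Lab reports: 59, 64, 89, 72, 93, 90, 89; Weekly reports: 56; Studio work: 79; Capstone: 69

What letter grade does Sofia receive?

C

Lab reports: drop 59, 64 → average of remaining 5 = 433/5 = 86.6
Studio work score 79 ≥ 60: minimum met.
Weighted total:
  Lab reports 86.6 × 0.6 = 51.96
  Weekly reports 56 × 0.12 = 6.72
  Studio work 79 × 0.17 = 13.43
  Capstone 69 × 0.11 = 7.59
Sum = 79.7
79.7 is ≥ 70 and < 80 → C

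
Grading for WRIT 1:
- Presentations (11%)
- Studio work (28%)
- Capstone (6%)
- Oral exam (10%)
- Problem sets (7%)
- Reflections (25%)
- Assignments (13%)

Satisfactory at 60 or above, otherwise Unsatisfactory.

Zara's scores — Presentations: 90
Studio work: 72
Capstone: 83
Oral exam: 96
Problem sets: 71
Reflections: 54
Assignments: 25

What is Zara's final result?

Weighted total:
  Presentations 90 × 0.11 = 9.9
  Studio work 72 × 0.28 = 20.16
  Capstone 83 × 0.06 = 4.98
  Oral exam 96 × 0.1 = 9.6
  Problem sets 71 × 0.07 = 4.97
  Reflections 54 × 0.25 = 13.5
  Assignments 25 × 0.13 = 3.25
Sum = 66.36
66.36 ≥ 60 → Satisfactory

Satisfactory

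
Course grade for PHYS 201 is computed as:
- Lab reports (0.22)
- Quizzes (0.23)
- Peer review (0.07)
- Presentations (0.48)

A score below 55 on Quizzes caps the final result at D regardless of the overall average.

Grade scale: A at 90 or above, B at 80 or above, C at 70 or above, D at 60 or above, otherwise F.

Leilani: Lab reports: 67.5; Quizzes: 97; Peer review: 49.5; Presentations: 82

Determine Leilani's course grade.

Quizzes score 97 ≥ 55: minimum met.
Weighted total:
  Lab reports 67.5 × 0.22 = 14.85
  Quizzes 97 × 0.23 = 22.31
  Peer review 49.5 × 0.07 = 3.465
  Presentations 82 × 0.48 = 39.36
Sum = 79.985
79.985 is ≥ 70 and < 80 → C

C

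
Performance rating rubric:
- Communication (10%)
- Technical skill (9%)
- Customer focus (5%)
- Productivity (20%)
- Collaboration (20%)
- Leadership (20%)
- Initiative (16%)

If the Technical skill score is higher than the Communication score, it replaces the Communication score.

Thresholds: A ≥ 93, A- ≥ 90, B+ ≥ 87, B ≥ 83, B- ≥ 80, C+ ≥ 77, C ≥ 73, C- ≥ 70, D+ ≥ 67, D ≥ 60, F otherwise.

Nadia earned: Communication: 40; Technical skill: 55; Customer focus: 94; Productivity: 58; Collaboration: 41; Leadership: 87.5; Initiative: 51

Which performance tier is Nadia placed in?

Technical skill (55) > Communication (40), so Communication counts as 55.
Weighted total:
  Communication 55 × 0.1 = 5.5
  Technical skill 55 × 0.09 = 4.95
  Customer focus 94 × 0.05 = 4.7
  Productivity 58 × 0.2 = 11.6
  Collaboration 41 × 0.2 = 8.2
  Leadership 87.5 × 0.2 = 17.5
  Initiative 51 × 0.16 = 8.16
Sum = 60.61
60.61 is ≥ 60 and < 67 → D

D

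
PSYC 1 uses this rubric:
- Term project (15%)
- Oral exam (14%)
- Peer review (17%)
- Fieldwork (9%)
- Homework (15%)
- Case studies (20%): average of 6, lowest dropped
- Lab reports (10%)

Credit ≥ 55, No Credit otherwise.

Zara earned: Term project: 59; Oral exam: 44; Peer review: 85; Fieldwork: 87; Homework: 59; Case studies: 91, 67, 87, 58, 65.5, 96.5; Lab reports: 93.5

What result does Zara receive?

Case studies: drop 58 → average of remaining 5 = 407/5 = 81.4
Weighted total:
  Term project 59 × 0.15 = 8.85
  Oral exam 44 × 0.14 = 6.16
  Peer review 85 × 0.17 = 14.45
  Fieldwork 87 × 0.09 = 7.83
  Homework 59 × 0.15 = 8.85
  Case studies 81.4 × 0.2 = 16.28
  Lab reports 93.5 × 0.1 = 9.35
Sum = 71.77
71.77 ≥ 55 → Credit

Credit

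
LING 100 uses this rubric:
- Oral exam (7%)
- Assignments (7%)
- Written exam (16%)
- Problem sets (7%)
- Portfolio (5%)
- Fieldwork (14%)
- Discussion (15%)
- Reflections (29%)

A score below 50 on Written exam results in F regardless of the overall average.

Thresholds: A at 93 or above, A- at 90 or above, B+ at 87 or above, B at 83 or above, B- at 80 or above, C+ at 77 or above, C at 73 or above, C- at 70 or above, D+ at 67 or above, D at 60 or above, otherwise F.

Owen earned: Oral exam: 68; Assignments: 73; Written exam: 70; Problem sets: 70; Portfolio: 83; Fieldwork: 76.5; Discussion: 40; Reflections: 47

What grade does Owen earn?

Written exam score 70 ≥ 50: minimum met.
Weighted total:
  Oral exam 68 × 0.07 = 4.76
  Assignments 73 × 0.07 = 5.11
  Written exam 70 × 0.16 = 11.2
  Problem sets 70 × 0.07 = 4.9
  Portfolio 83 × 0.05 = 4.15
  Fieldwork 76.5 × 0.14 = 10.71
  Discussion 40 × 0.15 = 6
  Reflections 47 × 0.29 = 13.63
Sum = 60.46
60.46 is ≥ 60 and < 67 → D

D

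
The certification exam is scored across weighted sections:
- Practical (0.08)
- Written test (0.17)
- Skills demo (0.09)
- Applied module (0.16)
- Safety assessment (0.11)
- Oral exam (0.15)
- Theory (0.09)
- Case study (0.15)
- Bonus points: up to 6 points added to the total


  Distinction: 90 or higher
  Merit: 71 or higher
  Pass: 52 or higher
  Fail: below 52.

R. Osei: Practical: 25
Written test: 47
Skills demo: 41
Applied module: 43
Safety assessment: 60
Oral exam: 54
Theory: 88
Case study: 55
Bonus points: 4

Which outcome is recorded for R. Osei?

Weighted total:
  Practical 25 × 0.08 = 2
  Written test 47 × 0.17 = 7.99
  Skills demo 41 × 0.09 = 3.69
  Applied module 43 × 0.16 = 6.88
  Safety assessment 60 × 0.11 = 6.6
  Oral exam 54 × 0.15 = 8.1
  Theory 88 × 0.09 = 7.92
  Case study 55 × 0.15 = 8.25
Sum = 51.43
Bonus points: 51.43 + 4 = 55.43
55.43 is ≥ 52 and < 71 → Pass

Pass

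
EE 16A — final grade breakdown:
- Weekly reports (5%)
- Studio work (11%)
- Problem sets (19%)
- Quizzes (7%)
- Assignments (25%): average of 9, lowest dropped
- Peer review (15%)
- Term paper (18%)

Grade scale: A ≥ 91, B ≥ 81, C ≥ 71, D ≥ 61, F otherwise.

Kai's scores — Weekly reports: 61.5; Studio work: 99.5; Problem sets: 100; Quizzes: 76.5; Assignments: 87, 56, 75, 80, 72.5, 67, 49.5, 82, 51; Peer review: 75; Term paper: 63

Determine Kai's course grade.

Assignments: drop 49.5 → average of remaining 8 = 570.5/8 = 71.3125
Weighted total:
  Weekly reports 61.5 × 0.05 = 3.075
  Studio work 99.5 × 0.11 = 10.945
  Problem sets 100 × 0.19 = 19
  Quizzes 76.5 × 0.07 = 5.355
  Assignments 71.3125 × 0.25 = 17.828125
  Peer review 75 × 0.15 = 11.25
  Term paper 63 × 0.18 = 11.34
Sum = 78.793125
78.793125 is ≥ 71 and < 81 → C

C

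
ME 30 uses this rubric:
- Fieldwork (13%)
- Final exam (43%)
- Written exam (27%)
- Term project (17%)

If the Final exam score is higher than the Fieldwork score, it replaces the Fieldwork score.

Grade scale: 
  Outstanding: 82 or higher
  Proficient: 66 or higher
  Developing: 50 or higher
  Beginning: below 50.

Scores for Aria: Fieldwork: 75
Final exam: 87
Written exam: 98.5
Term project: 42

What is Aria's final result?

Outstanding

Final exam (87) > Fieldwork (75), so Fieldwork counts as 87.
Weighted total:
  Fieldwork 87 × 0.13 = 11.31
  Final exam 87 × 0.43 = 37.41
  Written exam 98.5 × 0.27 = 26.595
  Term project 42 × 0.17 = 7.14
Sum = 82.455
82.455 ≥ 82 → Outstanding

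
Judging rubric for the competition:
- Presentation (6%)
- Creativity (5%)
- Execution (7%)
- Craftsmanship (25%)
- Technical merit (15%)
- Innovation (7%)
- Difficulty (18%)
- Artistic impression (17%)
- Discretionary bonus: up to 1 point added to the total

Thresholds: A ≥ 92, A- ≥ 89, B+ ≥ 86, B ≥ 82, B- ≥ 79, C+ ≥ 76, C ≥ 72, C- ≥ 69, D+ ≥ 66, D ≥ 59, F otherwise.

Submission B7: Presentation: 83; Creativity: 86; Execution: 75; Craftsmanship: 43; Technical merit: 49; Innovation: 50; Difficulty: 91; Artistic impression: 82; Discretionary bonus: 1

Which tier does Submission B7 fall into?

Weighted total:
  Presentation 83 × 0.06 = 4.98
  Creativity 86 × 0.05 = 4.3
  Execution 75 × 0.07 = 5.25
  Craftsmanship 43 × 0.25 = 10.75
  Technical merit 49 × 0.15 = 7.35
  Innovation 50 × 0.07 = 3.5
  Difficulty 91 × 0.18 = 16.38
  Artistic impression 82 × 0.17 = 13.94
Sum = 66.45
Discretionary bonus: 66.45 + 1 = 67.45
67.45 is ≥ 66 and < 69 → D+

D+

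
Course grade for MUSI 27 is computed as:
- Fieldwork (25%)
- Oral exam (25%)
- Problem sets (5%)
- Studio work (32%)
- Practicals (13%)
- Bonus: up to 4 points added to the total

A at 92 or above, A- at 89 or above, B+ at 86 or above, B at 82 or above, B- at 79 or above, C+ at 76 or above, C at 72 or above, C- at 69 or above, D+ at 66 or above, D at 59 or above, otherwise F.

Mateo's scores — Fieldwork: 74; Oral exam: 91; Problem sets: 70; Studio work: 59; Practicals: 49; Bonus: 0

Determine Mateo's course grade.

C-

Weighted total:
  Fieldwork 74 × 0.25 = 18.5
  Oral exam 91 × 0.25 = 22.75
  Problem sets 70 × 0.05 = 3.5
  Studio work 59 × 0.32 = 18.88
  Practicals 49 × 0.13 = 6.37
Sum = 70
Bonus: 70 + 0 = 70
70 is ≥ 69 and < 72 → C-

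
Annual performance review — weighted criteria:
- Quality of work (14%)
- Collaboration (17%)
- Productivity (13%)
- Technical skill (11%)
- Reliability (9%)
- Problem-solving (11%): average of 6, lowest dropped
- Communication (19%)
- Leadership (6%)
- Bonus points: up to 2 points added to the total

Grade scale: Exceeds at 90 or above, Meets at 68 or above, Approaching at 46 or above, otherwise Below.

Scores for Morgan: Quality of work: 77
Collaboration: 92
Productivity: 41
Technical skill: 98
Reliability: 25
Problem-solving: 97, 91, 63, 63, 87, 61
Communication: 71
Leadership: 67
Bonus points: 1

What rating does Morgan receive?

Problem-solving: drop 61 → average of remaining 5 = 401/5 = 80.2
Weighted total:
  Quality of work 77 × 0.14 = 10.78
  Collaboration 92 × 0.17 = 15.64
  Productivity 41 × 0.13 = 5.33
  Technical skill 98 × 0.11 = 10.78
  Reliability 25 × 0.09 = 2.25
  Problem-solving 80.2 × 0.11 = 8.822
  Communication 71 × 0.19 = 13.49
  Leadership 67 × 0.06 = 4.02
Sum = 71.112
Bonus points: 71.112 + 1 = 72.112
72.112 is ≥ 68 and < 90 → Meets

Meets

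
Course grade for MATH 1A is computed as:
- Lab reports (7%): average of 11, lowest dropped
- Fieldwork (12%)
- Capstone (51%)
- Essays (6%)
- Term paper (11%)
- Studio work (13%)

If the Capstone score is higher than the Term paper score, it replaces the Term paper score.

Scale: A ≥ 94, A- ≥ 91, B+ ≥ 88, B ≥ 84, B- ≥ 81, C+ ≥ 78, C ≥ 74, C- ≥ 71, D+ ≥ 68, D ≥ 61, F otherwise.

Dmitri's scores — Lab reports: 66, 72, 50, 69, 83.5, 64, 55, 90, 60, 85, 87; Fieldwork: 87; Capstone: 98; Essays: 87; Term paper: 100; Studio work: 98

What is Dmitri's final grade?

Lab reports: drop 50 → average of remaining 10 = 731.5/10 = 73.15
Capstone (98) ≤ Term paper (100), so Term paper stays at 100.
Weighted total:
  Lab reports 73.15 × 0.07 = 5.1205
  Fieldwork 87 × 0.12 = 10.44
  Capstone 98 × 0.51 = 49.98
  Essays 87 × 0.06 = 5.22
  Term paper 100 × 0.11 = 11
  Studio work 98 × 0.13 = 12.74
Sum = 94.5005
94.5005 ≥ 94 → A

A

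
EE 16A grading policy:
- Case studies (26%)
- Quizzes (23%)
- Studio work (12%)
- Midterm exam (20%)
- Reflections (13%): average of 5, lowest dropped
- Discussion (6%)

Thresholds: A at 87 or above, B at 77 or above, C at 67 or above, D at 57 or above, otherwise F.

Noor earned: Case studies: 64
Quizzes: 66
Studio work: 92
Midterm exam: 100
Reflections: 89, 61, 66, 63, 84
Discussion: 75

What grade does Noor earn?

B

Reflections: drop 61 → average of remaining 4 = 302/4 = 75.5
Weighted total:
  Case studies 64 × 0.26 = 16.64
  Quizzes 66 × 0.23 = 15.18
  Studio work 92 × 0.12 = 11.04
  Midterm exam 100 × 0.2 = 20
  Reflections 75.5 × 0.13 = 9.815
  Discussion 75 × 0.06 = 4.5
Sum = 77.175
77.175 is ≥ 77 and < 87 → B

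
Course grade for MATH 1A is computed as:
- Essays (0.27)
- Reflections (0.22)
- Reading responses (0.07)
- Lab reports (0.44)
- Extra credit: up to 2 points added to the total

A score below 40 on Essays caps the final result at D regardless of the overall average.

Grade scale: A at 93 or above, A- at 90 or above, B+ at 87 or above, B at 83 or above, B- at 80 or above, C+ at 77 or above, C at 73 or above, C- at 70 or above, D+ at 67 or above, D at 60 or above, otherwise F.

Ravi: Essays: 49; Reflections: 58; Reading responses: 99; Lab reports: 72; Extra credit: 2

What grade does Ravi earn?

D

Essays score 49 ≥ 40: minimum met.
Weighted total:
  Essays 49 × 0.27 = 13.23
  Reflections 58 × 0.22 = 12.76
  Reading responses 99 × 0.07 = 6.93
  Lab reports 72 × 0.44 = 31.68
Sum = 64.6
Extra credit: 64.6 + 2 = 66.6
66.6 is ≥ 60 and < 67 → D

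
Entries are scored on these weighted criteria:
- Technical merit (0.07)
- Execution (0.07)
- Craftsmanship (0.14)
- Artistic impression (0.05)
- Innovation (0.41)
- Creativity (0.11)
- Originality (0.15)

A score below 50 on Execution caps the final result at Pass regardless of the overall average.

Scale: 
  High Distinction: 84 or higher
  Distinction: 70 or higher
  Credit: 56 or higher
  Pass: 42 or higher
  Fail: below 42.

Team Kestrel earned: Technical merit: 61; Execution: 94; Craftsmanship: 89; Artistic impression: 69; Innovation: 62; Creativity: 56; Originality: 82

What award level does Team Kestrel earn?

Execution score 94 ≥ 50: minimum met.
Weighted total:
  Technical merit 61 × 0.07 = 4.27
  Execution 94 × 0.07 = 6.58
  Craftsmanship 89 × 0.14 = 12.46
  Artistic impression 69 × 0.05 = 3.45
  Innovation 62 × 0.41 = 25.42
  Creativity 56 × 0.11 = 6.16
  Originality 82 × 0.15 = 12.3
Sum = 70.64
70.64 is ≥ 70 and < 84 → Distinction

Distinction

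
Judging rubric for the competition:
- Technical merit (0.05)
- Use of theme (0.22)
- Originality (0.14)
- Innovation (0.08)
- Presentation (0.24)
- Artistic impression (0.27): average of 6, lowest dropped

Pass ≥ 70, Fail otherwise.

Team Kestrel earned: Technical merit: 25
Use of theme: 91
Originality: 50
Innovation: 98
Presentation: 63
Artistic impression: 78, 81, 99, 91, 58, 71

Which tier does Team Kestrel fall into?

Pass

Artistic impression: drop 58 → average of remaining 5 = 420/5 = 84
Weighted total:
  Technical merit 25 × 0.05 = 1.25
  Use of theme 91 × 0.22 = 20.02
  Originality 50 × 0.14 = 7
  Innovation 98 × 0.08 = 7.84
  Presentation 63 × 0.24 = 15.12
  Artistic impression 84 × 0.27 = 22.68
Sum = 73.91
73.91 ≥ 70 → Pass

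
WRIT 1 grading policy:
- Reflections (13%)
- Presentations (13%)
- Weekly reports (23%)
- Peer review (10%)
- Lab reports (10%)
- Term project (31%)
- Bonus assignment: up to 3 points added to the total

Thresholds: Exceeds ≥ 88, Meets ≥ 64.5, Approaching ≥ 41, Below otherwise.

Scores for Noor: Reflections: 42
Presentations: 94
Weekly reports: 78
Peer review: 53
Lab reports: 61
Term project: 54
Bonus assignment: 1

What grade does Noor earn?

Weighted total:
  Reflections 42 × 0.13 = 5.46
  Presentations 94 × 0.13 = 12.22
  Weekly reports 78 × 0.23 = 17.94
  Peer review 53 × 0.1 = 5.3
  Lab reports 61 × 0.1 = 6.1
  Term project 54 × 0.31 = 16.74
Sum = 63.76
Bonus assignment: 63.76 + 1 = 64.76
64.76 is ≥ 64.5 and < 88 → Meets

Meets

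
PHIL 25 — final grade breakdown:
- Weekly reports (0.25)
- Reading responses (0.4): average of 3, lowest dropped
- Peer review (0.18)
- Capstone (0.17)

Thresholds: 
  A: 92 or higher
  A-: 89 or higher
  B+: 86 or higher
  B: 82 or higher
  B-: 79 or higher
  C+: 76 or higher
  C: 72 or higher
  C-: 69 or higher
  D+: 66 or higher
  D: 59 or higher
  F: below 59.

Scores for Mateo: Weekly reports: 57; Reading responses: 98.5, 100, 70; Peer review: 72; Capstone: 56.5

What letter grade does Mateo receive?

C+

Reading responses: drop 70 → average of remaining 2 = 198.5/2 = 99.25
Weighted total:
  Weekly reports 57 × 0.25 = 14.25
  Reading responses 99.25 × 0.4 = 39.7
  Peer review 72 × 0.18 = 12.96
  Capstone 56.5 × 0.17 = 9.605
Sum = 76.515
76.515 is ≥ 76 and < 79 → C+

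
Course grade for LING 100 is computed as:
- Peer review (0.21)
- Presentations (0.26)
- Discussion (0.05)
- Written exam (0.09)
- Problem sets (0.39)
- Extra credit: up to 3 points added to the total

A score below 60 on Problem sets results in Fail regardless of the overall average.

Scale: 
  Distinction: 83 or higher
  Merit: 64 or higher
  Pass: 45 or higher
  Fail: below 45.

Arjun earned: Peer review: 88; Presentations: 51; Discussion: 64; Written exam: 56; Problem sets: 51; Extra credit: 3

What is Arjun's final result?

Fail

Problem sets score 51 < 60: minimum not met.
Weighted total:
  Peer review 88 × 0.21 = 18.48
  Presentations 51 × 0.26 = 13.26
  Discussion 64 × 0.05 = 3.2
  Written exam 56 × 0.09 = 5.04
  Problem sets 51 × 0.39 = 19.89
Sum = 59.87
Extra credit: 59.87 + 3 = 62.87
Because the Problem sets minimum was not met, the result is Fail.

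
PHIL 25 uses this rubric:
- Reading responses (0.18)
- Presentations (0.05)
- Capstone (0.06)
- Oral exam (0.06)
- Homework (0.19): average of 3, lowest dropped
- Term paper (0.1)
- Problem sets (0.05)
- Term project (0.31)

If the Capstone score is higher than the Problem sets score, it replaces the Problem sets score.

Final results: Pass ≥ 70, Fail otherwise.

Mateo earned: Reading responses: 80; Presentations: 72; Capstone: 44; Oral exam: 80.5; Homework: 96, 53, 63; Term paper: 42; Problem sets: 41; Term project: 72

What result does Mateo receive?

Fail

Homework: drop 53 → average of remaining 2 = 159/2 = 79.5
Capstone (44) > Problem sets (41), so Problem sets counts as 44.
Weighted total:
  Reading responses 80 × 0.18 = 14.4
  Presentations 72 × 0.05 = 3.6
  Capstone 44 × 0.06 = 2.64
  Oral exam 80.5 × 0.06 = 4.83
  Homework 79.5 × 0.19 = 15.105
  Term paper 42 × 0.1 = 4.2
  Problem sets 44 × 0.05 = 2.2
  Term project 72 × 0.31 = 22.32
Sum = 69.295
69.295 < 70 → Fail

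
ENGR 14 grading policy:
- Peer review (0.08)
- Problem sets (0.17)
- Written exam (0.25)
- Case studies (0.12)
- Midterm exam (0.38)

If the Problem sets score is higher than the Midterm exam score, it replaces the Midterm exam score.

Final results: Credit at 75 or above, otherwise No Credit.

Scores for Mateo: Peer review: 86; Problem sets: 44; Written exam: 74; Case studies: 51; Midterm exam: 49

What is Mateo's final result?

No Credit

Problem sets (44) ≤ Midterm exam (49), so Midterm exam stays at 49.
Weighted total:
  Peer review 86 × 0.08 = 6.88
  Problem sets 44 × 0.17 = 7.48
  Written exam 74 × 0.25 = 18.5
  Case studies 51 × 0.12 = 6.12
  Midterm exam 49 × 0.38 = 18.62
Sum = 57.6
57.6 < 75 → No Credit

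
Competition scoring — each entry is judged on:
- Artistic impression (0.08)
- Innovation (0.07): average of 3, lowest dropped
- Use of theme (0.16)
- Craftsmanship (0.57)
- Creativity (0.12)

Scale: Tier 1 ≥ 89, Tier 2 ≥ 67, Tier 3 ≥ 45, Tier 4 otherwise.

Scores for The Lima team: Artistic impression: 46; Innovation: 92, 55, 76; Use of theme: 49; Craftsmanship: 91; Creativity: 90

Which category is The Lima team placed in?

Tier 2

Innovation: drop 55 → average of remaining 2 = 168/2 = 84
Weighted total:
  Artistic impression 46 × 0.08 = 3.68
  Innovation 84 × 0.07 = 5.88
  Use of theme 49 × 0.16 = 7.84
  Craftsmanship 91 × 0.57 = 51.87
  Creativity 90 × 0.12 = 10.8
Sum = 80.07
80.07 is ≥ 67 and < 89 → Tier 2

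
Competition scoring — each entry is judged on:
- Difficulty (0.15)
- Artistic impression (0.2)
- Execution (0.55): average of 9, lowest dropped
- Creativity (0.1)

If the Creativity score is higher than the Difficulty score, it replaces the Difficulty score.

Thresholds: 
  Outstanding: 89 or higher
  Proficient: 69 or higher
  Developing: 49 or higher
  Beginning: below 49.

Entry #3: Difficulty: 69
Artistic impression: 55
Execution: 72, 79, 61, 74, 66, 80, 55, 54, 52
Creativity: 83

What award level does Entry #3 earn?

Developing

Execution: drop 52 → average of remaining 8 = 541/8 = 67.625
Creativity (83) > Difficulty (69), so Difficulty counts as 83.
Weighted total:
  Difficulty 83 × 0.15 = 12.45
  Artistic impression 55 × 0.2 = 11
  Execution 67.625 × 0.55 = 37.19375
  Creativity 83 × 0.1 = 8.3
Sum = 68.94375
68.94375 is ≥ 49 and < 69 → Developing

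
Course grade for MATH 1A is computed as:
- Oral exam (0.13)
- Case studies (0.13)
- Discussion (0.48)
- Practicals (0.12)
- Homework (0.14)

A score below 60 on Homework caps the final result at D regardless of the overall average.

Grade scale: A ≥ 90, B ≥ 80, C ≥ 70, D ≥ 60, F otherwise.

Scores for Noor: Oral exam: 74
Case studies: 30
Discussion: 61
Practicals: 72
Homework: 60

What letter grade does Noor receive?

Homework score 60 ≥ 60: minimum met.
Weighted total:
  Oral exam 74 × 0.13 = 9.62
  Case studies 30 × 0.13 = 3.9
  Discussion 61 × 0.48 = 29.28
  Practicals 72 × 0.12 = 8.64
  Homework 60 × 0.14 = 8.4
Sum = 59.84
59.84 < 60 → F

F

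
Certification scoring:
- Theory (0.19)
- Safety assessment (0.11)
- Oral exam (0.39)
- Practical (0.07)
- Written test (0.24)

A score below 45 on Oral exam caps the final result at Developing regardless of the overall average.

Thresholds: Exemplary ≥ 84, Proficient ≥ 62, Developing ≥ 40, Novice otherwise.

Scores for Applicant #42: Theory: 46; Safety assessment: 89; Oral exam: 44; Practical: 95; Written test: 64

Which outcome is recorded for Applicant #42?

Oral exam score 44 < 45: minimum not met.
Weighted total:
  Theory 46 × 0.19 = 8.74
  Safety assessment 89 × 0.11 = 9.79
  Oral exam 44 × 0.39 = 17.16
  Practical 95 × 0.07 = 6.65
  Written test 64 × 0.24 = 15.36
Sum = 57.7
57.7 would be Developing; cap at Developing applies → Developing.

Developing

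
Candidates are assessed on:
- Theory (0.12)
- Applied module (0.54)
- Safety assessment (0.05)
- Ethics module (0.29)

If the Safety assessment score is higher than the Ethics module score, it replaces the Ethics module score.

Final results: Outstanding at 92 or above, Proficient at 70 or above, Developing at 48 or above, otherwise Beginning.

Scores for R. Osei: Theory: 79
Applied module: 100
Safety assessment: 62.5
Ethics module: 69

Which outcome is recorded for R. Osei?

Safety assessment (62.5) ≤ Ethics module (69), so Ethics module stays at 69.
Weighted total:
  Theory 79 × 0.12 = 9.48
  Applied module 100 × 0.54 = 54
  Safety assessment 62.5 × 0.05 = 3.125
  Ethics module 69 × 0.29 = 20.01
Sum = 86.615
86.615 is ≥ 70 and < 92 → Proficient

Proficient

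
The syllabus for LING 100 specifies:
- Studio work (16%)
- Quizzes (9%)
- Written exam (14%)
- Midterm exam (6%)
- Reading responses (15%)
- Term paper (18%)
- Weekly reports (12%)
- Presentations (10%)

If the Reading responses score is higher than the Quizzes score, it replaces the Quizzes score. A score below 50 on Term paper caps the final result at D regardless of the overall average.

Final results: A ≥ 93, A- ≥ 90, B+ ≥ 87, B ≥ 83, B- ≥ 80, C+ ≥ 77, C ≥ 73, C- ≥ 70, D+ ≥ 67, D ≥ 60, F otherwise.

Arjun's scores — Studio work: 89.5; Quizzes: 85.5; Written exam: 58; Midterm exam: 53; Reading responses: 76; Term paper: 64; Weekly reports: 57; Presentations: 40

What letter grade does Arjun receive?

Reading responses (76) ≤ Quizzes (85.5), so Quizzes stays at 85.5.
Term paper score 64 ≥ 50: minimum met.
Weighted total:
  Studio work 89.5 × 0.16 = 14.32
  Quizzes 85.5 × 0.09 = 7.695
  Written exam 58 × 0.14 = 8.12
  Midterm exam 53 × 0.06 = 3.18
  Reading responses 76 × 0.15 = 11.4
  Term paper 64 × 0.18 = 11.52
  Weekly reports 57 × 0.12 = 6.84
  Presentations 40 × 0.1 = 4
Sum = 67.075
67.075 is ≥ 67 and < 70 → D+

D+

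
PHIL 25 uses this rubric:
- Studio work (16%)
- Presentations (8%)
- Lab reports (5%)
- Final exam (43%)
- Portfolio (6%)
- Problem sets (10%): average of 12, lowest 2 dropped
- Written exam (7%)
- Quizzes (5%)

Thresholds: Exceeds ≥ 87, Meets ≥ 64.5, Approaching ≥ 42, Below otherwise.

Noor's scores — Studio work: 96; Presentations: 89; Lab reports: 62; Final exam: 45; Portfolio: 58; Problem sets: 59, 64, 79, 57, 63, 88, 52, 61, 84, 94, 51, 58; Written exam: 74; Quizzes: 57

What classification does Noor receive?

Problem sets: drop 51, 52 → average of remaining 10 = 707/10 = 70.7
Weighted total:
  Studio work 96 × 0.16 = 15.36
  Presentations 89 × 0.08 = 7.12
  Lab reports 62 × 0.05 = 3.1
  Final exam 45 × 0.43 = 19.35
  Portfolio 58 × 0.06 = 3.48
  Problem sets 70.7 × 0.1 = 7.07
  Written exam 74 × 0.07 = 5.18
  Quizzes 57 × 0.05 = 2.85
Sum = 63.51
63.51 is ≥ 42 and < 64.5 → Approaching

Approaching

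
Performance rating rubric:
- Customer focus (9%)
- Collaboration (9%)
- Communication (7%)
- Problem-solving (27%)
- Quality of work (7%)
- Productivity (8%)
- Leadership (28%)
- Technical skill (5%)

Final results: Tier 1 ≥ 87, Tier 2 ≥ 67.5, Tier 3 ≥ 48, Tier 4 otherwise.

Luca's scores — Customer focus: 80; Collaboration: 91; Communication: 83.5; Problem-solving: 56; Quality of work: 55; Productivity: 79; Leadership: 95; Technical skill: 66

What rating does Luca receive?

Tier 2

Weighted total:
  Customer focus 80 × 0.09 = 7.2
  Collaboration 91 × 0.09 = 8.19
  Communication 83.5 × 0.07 = 5.845
  Problem-solving 56 × 0.27 = 15.12
  Quality of work 55 × 0.07 = 3.85
  Productivity 79 × 0.08 = 6.32
  Leadership 95 × 0.28 = 26.6
  Technical skill 66 × 0.05 = 3.3
Sum = 76.425
76.425 is ≥ 67.5 and < 87 → Tier 2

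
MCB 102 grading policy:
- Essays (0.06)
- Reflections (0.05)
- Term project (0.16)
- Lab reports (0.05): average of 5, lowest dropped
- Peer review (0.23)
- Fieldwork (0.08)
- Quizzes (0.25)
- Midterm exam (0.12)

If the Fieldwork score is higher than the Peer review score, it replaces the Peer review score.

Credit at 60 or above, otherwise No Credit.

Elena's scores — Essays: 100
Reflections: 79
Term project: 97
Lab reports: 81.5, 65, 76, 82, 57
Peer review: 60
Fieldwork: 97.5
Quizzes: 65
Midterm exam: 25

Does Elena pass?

Credit

Lab reports: drop 57 → average of remaining 4 = 304.5/4 = 76.125
Fieldwork (97.5) > Peer review (60), so Peer review counts as 97.5.
Weighted total:
  Essays 100 × 0.06 = 6
  Reflections 79 × 0.05 = 3.95
  Term project 97 × 0.16 = 15.52
  Lab reports 76.125 × 0.05 = 3.80625
  Peer review 97.5 × 0.23 = 22.425
  Fieldwork 97.5 × 0.08 = 7.8
  Quizzes 65 × 0.25 = 16.25
  Midterm exam 25 × 0.12 = 3
Sum = 78.75125
78.75125 ≥ 60 → Credit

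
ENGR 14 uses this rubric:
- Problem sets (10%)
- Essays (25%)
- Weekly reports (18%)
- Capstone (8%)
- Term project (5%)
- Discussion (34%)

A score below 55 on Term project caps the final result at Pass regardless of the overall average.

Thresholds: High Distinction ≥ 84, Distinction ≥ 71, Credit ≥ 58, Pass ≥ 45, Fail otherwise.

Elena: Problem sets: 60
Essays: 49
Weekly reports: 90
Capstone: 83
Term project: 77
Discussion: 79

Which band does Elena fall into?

Term project score 77 ≥ 55: minimum met.
Weighted total:
  Problem sets 60 × 0.1 = 6
  Essays 49 × 0.25 = 12.25
  Weekly reports 90 × 0.18 = 16.2
  Capstone 83 × 0.08 = 6.64
  Term project 77 × 0.05 = 3.85
  Discussion 79 × 0.34 = 26.86
Sum = 71.8
71.8 is ≥ 71 and < 84 → Distinction

Distinction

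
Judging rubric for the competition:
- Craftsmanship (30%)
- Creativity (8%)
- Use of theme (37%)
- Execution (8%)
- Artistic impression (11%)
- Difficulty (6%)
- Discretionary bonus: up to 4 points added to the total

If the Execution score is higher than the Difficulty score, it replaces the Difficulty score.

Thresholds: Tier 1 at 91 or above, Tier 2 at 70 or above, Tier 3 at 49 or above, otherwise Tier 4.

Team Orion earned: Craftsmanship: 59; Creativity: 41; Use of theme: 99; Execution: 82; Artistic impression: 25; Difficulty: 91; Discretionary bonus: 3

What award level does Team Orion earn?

Execution (82) ≤ Difficulty (91), so Difficulty stays at 91.
Weighted total:
  Craftsmanship 59 × 0.3 = 17.7
  Creativity 41 × 0.08 = 3.28
  Use of theme 99 × 0.37 = 36.63
  Execution 82 × 0.08 = 6.56
  Artistic impression 25 × 0.11 = 2.75
  Difficulty 91 × 0.06 = 5.46
Sum = 72.38
Discretionary bonus: 72.38 + 3 = 75.38
75.38 is ≥ 70 and < 91 → Tier 2

Tier 2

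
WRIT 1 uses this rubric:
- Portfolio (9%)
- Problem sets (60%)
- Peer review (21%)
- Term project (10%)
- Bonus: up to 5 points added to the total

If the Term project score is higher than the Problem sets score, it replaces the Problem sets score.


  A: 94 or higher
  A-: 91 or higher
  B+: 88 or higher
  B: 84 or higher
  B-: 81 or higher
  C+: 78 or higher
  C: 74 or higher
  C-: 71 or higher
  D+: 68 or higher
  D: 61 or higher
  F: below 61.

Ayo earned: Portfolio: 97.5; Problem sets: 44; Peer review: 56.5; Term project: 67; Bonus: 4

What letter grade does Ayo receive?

Term project (67) > Problem sets (44), so Problem sets counts as 67.
Weighted total:
  Portfolio 97.5 × 0.09 = 8.775
  Problem sets 67 × 0.6 = 40.2
  Peer review 56.5 × 0.21 = 11.865
  Term project 67 × 0.1 = 6.7
Sum = 67.54
Bonus: 67.54 + 4 = 71.54
71.54 is ≥ 71 and < 74 → C-

C-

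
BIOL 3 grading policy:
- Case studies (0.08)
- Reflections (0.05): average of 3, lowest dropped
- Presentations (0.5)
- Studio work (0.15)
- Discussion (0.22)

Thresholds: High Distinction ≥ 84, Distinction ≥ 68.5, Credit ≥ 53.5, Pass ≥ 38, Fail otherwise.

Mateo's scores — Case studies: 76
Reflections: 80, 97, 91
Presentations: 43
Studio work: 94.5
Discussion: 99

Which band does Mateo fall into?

Reflections: drop 80 → average of remaining 2 = 188/2 = 94
Weighted total:
  Case studies 76 × 0.08 = 6.08
  Reflections 94 × 0.05 = 4.7
  Presentations 43 × 0.5 = 21.5
  Studio work 94.5 × 0.15 = 14.175
  Discussion 99 × 0.22 = 21.78
Sum = 68.235
68.235 is ≥ 53.5 and < 68.5 → Credit

Credit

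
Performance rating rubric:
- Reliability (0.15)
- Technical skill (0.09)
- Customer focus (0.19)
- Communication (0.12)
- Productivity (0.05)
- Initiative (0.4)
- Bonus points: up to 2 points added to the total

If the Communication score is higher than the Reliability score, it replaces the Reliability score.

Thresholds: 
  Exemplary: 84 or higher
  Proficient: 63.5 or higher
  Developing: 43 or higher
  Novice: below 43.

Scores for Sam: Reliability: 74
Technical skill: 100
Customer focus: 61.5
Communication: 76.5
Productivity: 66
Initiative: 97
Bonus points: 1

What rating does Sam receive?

Communication (76.5) > Reliability (74), so Reliability counts as 76.5.
Weighted total:
  Reliability 76.5 × 0.15 = 11.475
  Technical skill 100 × 0.09 = 9
  Customer focus 61.5 × 0.19 = 11.685
  Communication 76.5 × 0.12 = 9.18
  Productivity 66 × 0.05 = 3.3
  Initiative 97 × 0.4 = 38.8
Sum = 83.44
Bonus points: 83.44 + 1 = 84.44
84.44 ≥ 84 → Exemplary

Exemplary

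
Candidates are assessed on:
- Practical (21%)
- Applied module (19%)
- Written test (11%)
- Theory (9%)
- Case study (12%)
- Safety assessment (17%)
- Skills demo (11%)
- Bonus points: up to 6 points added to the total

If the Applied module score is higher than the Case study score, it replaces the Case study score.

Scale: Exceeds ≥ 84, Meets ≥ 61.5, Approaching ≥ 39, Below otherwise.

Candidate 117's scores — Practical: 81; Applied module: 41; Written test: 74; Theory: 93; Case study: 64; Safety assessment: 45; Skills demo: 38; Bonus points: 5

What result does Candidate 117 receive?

Applied module (41) ≤ Case study (64), so Case study stays at 64.
Weighted total:
  Practical 81 × 0.21 = 17.01
  Applied module 41 × 0.19 = 7.79
  Written test 74 × 0.11 = 8.14
  Theory 93 × 0.09 = 8.37
  Case study 64 × 0.12 = 7.68
  Safety assessment 45 × 0.17 = 7.65
  Skills demo 38 × 0.11 = 4.18
Sum = 60.82
Bonus points: 60.82 + 5 = 65.82
65.82 is ≥ 61.5 and < 84 → Meets

Meets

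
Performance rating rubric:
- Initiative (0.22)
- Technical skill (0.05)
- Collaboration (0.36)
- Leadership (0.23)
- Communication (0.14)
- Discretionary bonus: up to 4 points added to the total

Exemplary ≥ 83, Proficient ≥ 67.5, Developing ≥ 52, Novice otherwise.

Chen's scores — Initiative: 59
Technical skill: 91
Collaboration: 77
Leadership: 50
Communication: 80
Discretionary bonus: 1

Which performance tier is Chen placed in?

Proficient

Weighted total:
  Initiative 59 × 0.22 = 12.98
  Technical skill 91 × 0.05 = 4.55
  Collaboration 77 × 0.36 = 27.72
  Leadership 50 × 0.23 = 11.5
  Communication 80 × 0.14 = 11.2
Sum = 67.95
Discretionary bonus: 67.95 + 1 = 68.95
68.95 is ≥ 67.5 and < 83 → Proficient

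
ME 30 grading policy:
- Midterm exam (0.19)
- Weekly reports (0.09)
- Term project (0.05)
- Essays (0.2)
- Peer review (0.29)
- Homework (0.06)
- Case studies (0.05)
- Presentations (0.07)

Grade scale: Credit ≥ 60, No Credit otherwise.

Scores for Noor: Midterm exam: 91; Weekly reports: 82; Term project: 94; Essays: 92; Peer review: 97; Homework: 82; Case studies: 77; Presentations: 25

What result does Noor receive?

Weighted total:
  Midterm exam 91 × 0.19 = 17.29
  Weekly reports 82 × 0.09 = 7.38
  Term project 94 × 0.05 = 4.7
  Essays 92 × 0.2 = 18.4
  Peer review 97 × 0.29 = 28.13
  Homework 82 × 0.06 = 4.92
  Case studies 77 × 0.05 = 3.85
  Presentations 25 × 0.07 = 1.75
Sum = 86.42
86.42 ≥ 60 → Credit

Credit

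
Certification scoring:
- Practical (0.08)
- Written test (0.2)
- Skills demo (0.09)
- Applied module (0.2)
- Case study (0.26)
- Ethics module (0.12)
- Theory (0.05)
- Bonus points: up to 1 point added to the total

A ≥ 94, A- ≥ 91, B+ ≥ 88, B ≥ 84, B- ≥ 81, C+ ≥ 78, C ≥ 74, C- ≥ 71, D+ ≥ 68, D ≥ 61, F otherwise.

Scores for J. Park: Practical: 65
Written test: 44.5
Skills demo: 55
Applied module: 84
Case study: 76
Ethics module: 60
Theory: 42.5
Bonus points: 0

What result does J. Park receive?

Weighted total:
  Practical 65 × 0.08 = 5.2
  Written test 44.5 × 0.2 = 8.9
  Skills demo 55 × 0.09 = 4.95
  Applied module 84 × 0.2 = 16.8
  Case study 76 × 0.26 = 19.76
  Ethics module 60 × 0.12 = 7.2
  Theory 42.5 × 0.05 = 2.125
Sum = 64.935
Bonus points: 64.935 + 0 = 64.935
64.935 is ≥ 61 and < 68 → D

D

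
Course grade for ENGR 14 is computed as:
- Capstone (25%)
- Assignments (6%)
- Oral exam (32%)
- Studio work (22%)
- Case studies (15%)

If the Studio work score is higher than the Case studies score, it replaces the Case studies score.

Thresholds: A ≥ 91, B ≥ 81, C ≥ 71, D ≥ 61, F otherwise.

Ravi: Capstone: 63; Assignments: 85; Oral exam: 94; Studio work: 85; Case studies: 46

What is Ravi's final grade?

Studio work (85) > Case studies (46), so Case studies counts as 85.
Weighted total:
  Capstone 63 × 0.25 = 15.75
  Assignments 85 × 0.06 = 5.1
  Oral exam 94 × 0.32 = 30.08
  Studio work 85 × 0.22 = 18.7
  Case studies 85 × 0.15 = 12.75
Sum = 82.38
82.38 is ≥ 81 and < 91 → B

B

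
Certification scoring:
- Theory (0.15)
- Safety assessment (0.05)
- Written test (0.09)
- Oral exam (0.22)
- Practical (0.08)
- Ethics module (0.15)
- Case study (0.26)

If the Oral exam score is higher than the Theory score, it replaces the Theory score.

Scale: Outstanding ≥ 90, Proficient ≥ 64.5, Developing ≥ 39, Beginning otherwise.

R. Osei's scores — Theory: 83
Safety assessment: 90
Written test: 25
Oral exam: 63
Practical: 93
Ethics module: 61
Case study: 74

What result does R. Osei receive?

Oral exam (63) ≤ Theory (83), so Theory stays at 83.
Weighted total:
  Theory 83 × 0.15 = 12.45
  Safety assessment 90 × 0.05 = 4.5
  Written test 25 × 0.09 = 2.25
  Oral exam 63 × 0.22 = 13.86
  Practical 93 × 0.08 = 7.44
  Ethics module 61 × 0.15 = 9.15
  Case study 74 × 0.26 = 19.24
Sum = 68.89
68.89 is ≥ 64.5 and < 90 → Proficient

Proficient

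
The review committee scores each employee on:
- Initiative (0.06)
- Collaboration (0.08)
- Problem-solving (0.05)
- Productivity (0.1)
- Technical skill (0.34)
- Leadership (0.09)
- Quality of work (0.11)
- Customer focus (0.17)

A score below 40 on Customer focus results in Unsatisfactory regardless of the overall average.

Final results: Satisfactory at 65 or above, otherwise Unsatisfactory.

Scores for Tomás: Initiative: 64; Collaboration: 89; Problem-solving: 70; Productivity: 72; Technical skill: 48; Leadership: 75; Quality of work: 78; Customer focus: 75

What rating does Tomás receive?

Satisfactory

Customer focus score 75 ≥ 40: minimum met.
Weighted total:
  Initiative 64 × 0.06 = 3.84
  Collaboration 89 × 0.08 = 7.12
  Problem-solving 70 × 0.05 = 3.5
  Productivity 72 × 0.1 = 7.2
  Technical skill 48 × 0.34 = 16.32
  Leadership 75 × 0.09 = 6.75
  Quality of work 78 × 0.11 = 8.58
  Customer focus 75 × 0.17 = 12.75
Sum = 66.06
66.06 ≥ 65 → Satisfactory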